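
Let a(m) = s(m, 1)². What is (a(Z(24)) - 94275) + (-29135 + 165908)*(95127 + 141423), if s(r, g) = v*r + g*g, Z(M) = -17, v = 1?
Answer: 32353559131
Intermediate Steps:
s(r, g) = r + g² (s(r, g) = 1*r + g*g = r + g²)
a(m) = (1 + m)² (a(m) = (m + 1²)² = (m + 1)² = (1 + m)²)
(a(Z(24)) - 94275) + (-29135 + 165908)*(95127 + 141423) = ((1 - 17)² - 94275) + (-29135 + 165908)*(95127 + 141423) = ((-16)² - 94275) + 136773*236550 = (256 - 94275) + 32353653150 = -94019 + 32353653150 = 32353559131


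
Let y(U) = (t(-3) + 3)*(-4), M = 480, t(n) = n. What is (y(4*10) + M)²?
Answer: 230400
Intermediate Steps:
y(U) = 0 (y(U) = (-3 + 3)*(-4) = 0*(-4) = 0)
(y(4*10) + M)² = (0 + 480)² = 480² = 230400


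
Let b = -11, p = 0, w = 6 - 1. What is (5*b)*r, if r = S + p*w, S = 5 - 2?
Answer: -165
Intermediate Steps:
S = 3
w = 5
r = 3 (r = 3 + 0*5 = 3 + 0 = 3)
(5*b)*r = (5*(-11))*3 = -55*3 = -165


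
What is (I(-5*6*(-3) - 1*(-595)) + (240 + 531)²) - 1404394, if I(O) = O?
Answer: -809268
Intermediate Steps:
(I(-5*6*(-3) - 1*(-595)) + (240 + 531)²) - 1404394 = ((-5*6*(-3) - 1*(-595)) + (240 + 531)²) - 1404394 = ((-30*(-3) + 595) + 771²) - 1404394 = ((90 + 595) + 594441) - 1404394 = (685 + 594441) - 1404394 = 595126 - 1404394 = -809268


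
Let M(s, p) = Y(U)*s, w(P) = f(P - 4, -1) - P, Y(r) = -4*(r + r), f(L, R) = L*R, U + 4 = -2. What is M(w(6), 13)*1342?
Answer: -515328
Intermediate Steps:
U = -6 (U = -4 - 2 = -6)
Y(r) = -8*r
w(P) = 4 - 2*P (w(P) = (P - 4)*(-1) - P = (-4 + P)*(-1) - P = (4 - P) - P = 4 - 2*P)
M(s, p) = 48*s (M(s, p) = (-8*(-6))*s = 48*s)
M(w(6), 13)*1342 = (48*(4 - 2*6))*1342 = (48*(4 - 12))*1342 = (48*(-8))*1342 = -384*1342 = -515328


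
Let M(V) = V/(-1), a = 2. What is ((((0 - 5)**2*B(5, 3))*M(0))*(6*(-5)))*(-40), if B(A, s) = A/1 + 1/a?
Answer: 0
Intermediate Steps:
B(A, s) = 1/2 + A (B(A, s) = A/1 + 1/2 = A*1 + 1*(1/2) = A + 1/2 = 1/2 + A)
M(V) = -V (M(V) = V*(-1) = -V)
((((0 - 5)**2*B(5, 3))*M(0))*(6*(-5)))*(-40) = ((((0 - 5)**2*(1/2 + 5))*(-1*0))*(6*(-5)))*(-40) = ((((-5)**2*(11/2))*0)*(-30))*(-40) = (((25*(11/2))*0)*(-30))*(-40) = (((275/2)*0)*(-30))*(-40) = (0*(-30))*(-40) = 0*(-40) = 0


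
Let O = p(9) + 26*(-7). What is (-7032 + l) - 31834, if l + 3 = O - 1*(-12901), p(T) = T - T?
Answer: -26150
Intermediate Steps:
p(T) = 0
O = -182 (O = 0 + 26*(-7) = 0 - 182 = -182)
l = 12716 (l = -3 + (-182 - 1*(-12901)) = -3 + (-182 + 12901) = -3 + 12719 = 12716)
(-7032 + l) - 31834 = (-7032 + 12716) - 31834 = 5684 - 31834 = -26150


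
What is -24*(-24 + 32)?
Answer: -192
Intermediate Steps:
-24*(-24 + 32) = -24*8 = -192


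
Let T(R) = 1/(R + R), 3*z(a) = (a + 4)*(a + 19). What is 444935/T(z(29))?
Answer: 469851360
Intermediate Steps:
z(a) = (4 + a)*(19 + a)/3 (z(a) = ((a + 4)*(a + 19))/3 = ((4 + a)*(19 + a))/3 = (4 + a)*(19 + a)/3)
T(R) = 1/(2*R)
444935/T(z(29)) = 444935/((1/(2*(76/3 + (⅓)*29² + (23/3)*29)))) = 444935/((1/(2*(76/3 + (⅓)*841 + 667/3)))) = 444935/((1/(2*(76/3 + 841/3 + 667/3)))) = 444935/(((½)/528)) = 444935/(((½)*(1/528))) = 444935/(1/1056) = 444935*1056 = 469851360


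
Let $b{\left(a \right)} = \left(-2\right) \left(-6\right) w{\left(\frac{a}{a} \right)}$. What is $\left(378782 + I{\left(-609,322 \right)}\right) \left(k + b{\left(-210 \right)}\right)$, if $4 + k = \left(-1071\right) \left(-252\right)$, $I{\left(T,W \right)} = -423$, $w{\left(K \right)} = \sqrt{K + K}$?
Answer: $102114553792 + 4540308 \sqrt{2} \approx 1.0212 \cdot 10^{11}$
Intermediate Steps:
$w{\left(K \right)} = \sqrt{2} \sqrt{K}$ ($w{\left(K \right)} = \sqrt{2 K} = \sqrt{2} \sqrt{K}$)
$b{\left(a \right)} = 12 \sqrt{2}$ ($b{\left(a \right)} = \left(-2\right) \left(-6\right) \sqrt{2} \sqrt{\frac{a}{a}} = 12 \sqrt{2} \sqrt{1} = 12 \sqrt{2} \cdot 1 = 12 \sqrt{2}$)
$k = 269888$ ($k = -4 - -269892 = -4 + 269892 = 269888$)
$\left(378782 + I{\left(-609,322 \right)}\right) \left(k + b{\left(-210 \right)}\right) = \left(378782 - 423\right) \left(269888 + 12 \sqrt{2}\right) = 378359 \left(269888 + 12 \sqrt{2}\right) = 102114553792 + 4540308 \sqrt{2}$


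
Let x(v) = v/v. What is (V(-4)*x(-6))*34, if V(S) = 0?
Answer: 0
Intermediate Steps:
x(v) = 1
(V(-4)*x(-6))*34 = (0*1)*34 = 0*34 = 0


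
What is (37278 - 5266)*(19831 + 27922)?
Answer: 1528669036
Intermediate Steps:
(37278 - 5266)*(19831 + 27922) = 32012*47753 = 1528669036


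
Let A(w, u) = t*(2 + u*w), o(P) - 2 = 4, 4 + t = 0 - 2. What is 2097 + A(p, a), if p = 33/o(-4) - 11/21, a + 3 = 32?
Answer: 8534/7 ≈ 1219.1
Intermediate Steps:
a = 29 (a = -3 + 32 = 29)
t = -6 (t = -4 + (0 - 2) = -4 - 2 = -6)
o(P) = 6 (o(P) = 2 + 4 = 6)
p = 209/42 (p = 33/6 - 11/21 = 33*(⅙) - 11*1/21 = 11/2 - 11/21 = 209/42 ≈ 4.9762)
A(w, u) = -12 - 6*u*w (A(w, u) = -6*(2 + u*w) = -12 - 6*u*w)
2097 + A(p, a) = 2097 + (-12 - 6*29*209/42) = 2097 + (-12 - 6061/7) = 2097 - 6145/7 = 8534/7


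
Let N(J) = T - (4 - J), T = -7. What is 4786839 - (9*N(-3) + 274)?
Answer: 4786691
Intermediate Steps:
N(J) = -11 + J (N(J) = -7 - (4 - J) = -7 + (-4 + J) = -11 + J)
4786839 - (9*N(-3) + 274) = 4786839 - (9*(-11 - 3) + 274) = 4786839 - (9*(-14) + 274) = 4786839 - (-126 + 274) = 4786839 - 1*148 = 4786839 - 148 = 4786691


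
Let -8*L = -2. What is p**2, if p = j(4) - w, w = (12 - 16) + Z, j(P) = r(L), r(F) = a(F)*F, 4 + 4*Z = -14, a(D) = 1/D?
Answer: 361/4 ≈ 90.250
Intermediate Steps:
Z = -9/2 (Z = -1 + (1/4)*(-14) = -1 - 7/2 = -9/2 ≈ -4.5000)
L = 1/4 (L = -1/8*(-2) = 1/4 ≈ 0.25000)
r(F) = 1 (r(F) = F/F = 1)
j(P) = 1
w = -17/2 (w = (12 - 16) - 9/2 = -4 - 9/2 = -17/2 ≈ -8.5000)
p = 19/2 (p = 1 - 1*(-17/2) = 1 + 17/2 = 19/2 ≈ 9.5000)
p**2 = (19/2)**2 = 361/4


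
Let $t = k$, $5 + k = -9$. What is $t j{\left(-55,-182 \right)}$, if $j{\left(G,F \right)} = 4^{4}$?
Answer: $-3584$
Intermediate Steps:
$k = -14$ ($k = -5 - 9 = -14$)
$j{\left(G,F \right)} = 256$
$t = -14$
$t j{\left(-55,-182 \right)} = \left(-14\right) 256 = -3584$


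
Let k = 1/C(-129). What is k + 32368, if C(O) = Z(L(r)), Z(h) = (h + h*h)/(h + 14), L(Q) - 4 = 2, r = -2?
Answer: 679738/21 ≈ 32368.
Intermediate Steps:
L(Q) = 6 (L(Q) = 4 + 2 = 6)
Z(h) = (h + h²)/(14 + h)
C(O) = 21/10 (C(O) = 6*(1 + 6)/(14 + 6) = 6*7/20 = 6*(1/20)*7 = 21/10)
k = 10/21 (k = 1/(21/10) = 10/21 ≈ 0.47619)
k + 32368 = 10/21 + 32368 = 679738/21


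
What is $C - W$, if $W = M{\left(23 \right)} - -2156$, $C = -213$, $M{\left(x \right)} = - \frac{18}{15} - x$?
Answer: $- \frac{11724}{5} \approx -2344.8$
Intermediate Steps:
$M{\left(x \right)} = - \frac{6}{5} - x$ ($M{\left(x \right)} = \left(-18\right) \frac{1}{15} - x = - \frac{6}{5} - x$)
$W = \frac{10659}{5}$ ($W = \left(- \frac{6}{5} - 23\right) - -2156 = \left(- \frac{6}{5} - 23\right) + 2156 = - \frac{121}{5} + 2156 = \frac{10659}{5} \approx 2131.8$)
$C - W = -213 - \frac{10659}{5} = - \frac{11724}{5}$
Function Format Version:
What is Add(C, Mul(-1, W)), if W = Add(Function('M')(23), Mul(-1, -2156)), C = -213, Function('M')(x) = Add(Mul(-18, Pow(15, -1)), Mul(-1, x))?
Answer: Rational(-11724, 5) ≈ -2344.8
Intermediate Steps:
Function('M')(x) = Add(Rational(-6, 5), Mul(-1, x)) (Function('M')(x) = Add(Mul(-18, Rational(1, 15)), Mul(-1, x)) = Add(Rational(-6, 5), Mul(-1, x)))
W = Rational(10659, 5) (W = Add(Add(Rational(-6, 5), Mul(-1, 23)), Mul(-1, -2156)) = Add(Add(Rational(-6, 5), -23), 2156) = Add(Rational(-121, 5), 2156) = Rational(10659, 5) ≈ 2131.8)
Add(C, Mul(-1, W)) = Add(-213, Mul(-1, Rational(10659, 5))) = Add(-213, Rational(-10659, 5)) = Rational(-11724, 5)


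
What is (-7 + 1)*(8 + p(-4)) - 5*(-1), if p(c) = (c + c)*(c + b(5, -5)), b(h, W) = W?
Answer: -475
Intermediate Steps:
p(c) = 2*c*(-5 + c) (p(c) = (c + c)*(c - 5) = (2*c)*(-5 + c) = 2*c*(-5 + c))
(-7 + 1)*(8 + p(-4)) - 5*(-1) = (-7 + 1)*(8 + 2*(-4)*(-5 - 4)) - 5*(-1) = -6*(8 + 2*(-4)*(-9)) + 5 = -6*(8 + 72) + 5 = -6*80 + 5 = -480 + 5 = -475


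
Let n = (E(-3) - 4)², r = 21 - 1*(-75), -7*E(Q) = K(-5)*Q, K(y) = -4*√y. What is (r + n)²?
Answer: 20475904/2401 + 915456*I*√5/343 ≈ 8528.1 + 5968.0*I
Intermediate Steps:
E(Q) = 4*I*Q*√5/7 (E(Q) = -(-4*I*√5)*Q/7 = -(-4)*I*Q*√5/7 = 4*I*Q*√5/7)
r = 96 (r = 21 + 75 = 96)
n = (-4 - 12*I*√5/7)² (n = ((4/7)*I*(-3)*√5 - 4)² = (-12*I*√5/7 - 4)² = (-4 - 12*I*√5/7)² ≈ 1.3061 + 30.666*I)
(r + n)² = (96 + (64/49 + 96*I*√5/7))² = (4768/49 + 96*I*√5/7)²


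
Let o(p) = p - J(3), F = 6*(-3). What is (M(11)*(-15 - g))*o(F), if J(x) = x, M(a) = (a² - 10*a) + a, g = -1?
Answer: 6468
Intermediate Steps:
M(a) = a² - 9*a
F = -18
o(p) = -3 + p (o(p) = p - 1*3 = p - 3 = -3 + p)
(M(11)*(-15 - g))*o(F) = ((11*(-9 + 11))*(-15 - 1*(-1)))*(-3 - 18) = ((11*2)*(-15 + 1))*(-21) = (22*(-14))*(-21) = -308*(-21) = 6468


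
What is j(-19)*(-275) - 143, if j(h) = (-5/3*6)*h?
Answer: -52393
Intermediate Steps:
j(h) = -10*h (j(h) = (-5*⅓*6)*h = (-5/3*6)*h = -10*h)
j(-19)*(-275) - 143 = -10*(-19)*(-275) - 143 = 190*(-275) - 143 = -52250 - 143 = -52393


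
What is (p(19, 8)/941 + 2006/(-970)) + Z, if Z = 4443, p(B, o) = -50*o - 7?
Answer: 2026577337/456385 ≈ 4440.5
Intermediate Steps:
p(B, o) = -7 - 50*o
(p(19, 8)/941 + 2006/(-970)) + Z = ((-7 - 50*8)/941 + 2006/(-970)) + 4443 = ((-7 - 400)*(1/941) + 2006*(-1/970)) + 4443 = (-407*1/941 - 1003/485) + 4443 = (-407/941 - 1003/485) + 4443 = -1141218/456385 + 4443 = 2026577337/456385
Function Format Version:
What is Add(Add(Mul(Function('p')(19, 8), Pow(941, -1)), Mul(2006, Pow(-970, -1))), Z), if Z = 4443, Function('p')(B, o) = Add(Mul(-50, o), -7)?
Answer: Rational(2026577337, 456385) ≈ 4440.5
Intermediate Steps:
Function('p')(B, o) = Add(-7, Mul(-50, o))
Add(Add(Mul(Function('p')(19, 8), Pow(941, -1)), Mul(2006, Pow(-970, -1))), Z) = Add(Add(Mul(Add(-7, Mul(-50, 8)), Pow(941, -1)), Mul(2006, Pow(-970, -1))), 4443) = Add(Add(Mul(Add(-7, -400), Rational(1, 941)), Mul(2006, Rational(-1, 970))), 4443) = Add(Add(Mul(-407, Rational(1, 941)), Rational(-1003, 485)), 4443) = Add(Add(Rational(-407, 941), Rational(-1003, 485)), 4443) = Add(Rational(-1141218, 456385), 4443) = Rational(2026577337, 456385)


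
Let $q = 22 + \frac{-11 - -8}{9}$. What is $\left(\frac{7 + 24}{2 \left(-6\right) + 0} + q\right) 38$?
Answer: $\frac{4351}{6} \approx 725.17$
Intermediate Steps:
$q = \frac{65}{3}$ ($q = 22 + \left(-11 + 8\right) \frac{1}{9} = 22 - \frac{1}{3} = \frac{65}{3} \approx 21.667$)
$\left(\frac{7 + 24}{2 \left(-6\right) + 0} + q\right) 38 = \left(\frac{7 + 24}{2 \left(-6\right) + 0} + \frac{65}{3}\right) 38 = \left(\frac{31}{-12 + 0} + \frac{65}{3}\right) 38 = \left(\frac{31}{-12} + \frac{65}{3}\right) 38 = \left(31 \left(- \frac{1}{12}\right) + \frac{65}{3}\right) 38 = \left(- \frac{31}{12} + \frac{65}{3}\right) 38 = \frac{229}{12} \cdot 38 = \frac{4351}{6}$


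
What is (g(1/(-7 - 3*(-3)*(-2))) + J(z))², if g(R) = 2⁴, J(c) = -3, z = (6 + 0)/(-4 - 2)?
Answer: 169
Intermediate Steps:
z = -1 (z = 6/(-6) = 6*(-⅙) = -1)
g(R) = 16
(g(1/(-7 - 3*(-3)*(-2))) + J(z))² = (16 - 3)² = 13² = 169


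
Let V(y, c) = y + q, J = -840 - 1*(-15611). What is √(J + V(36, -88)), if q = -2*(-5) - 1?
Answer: 4*√926 ≈ 121.72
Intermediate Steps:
q = 9 (q = 10 - 1 = 9)
J = 14771 (J = -840 + 15611 = 14771)
V(y, c) = 9 + y (V(y, c) = y + 9 = 9 + y)
√(J + V(36, -88)) = √(14771 + (9 + 36)) = √(14771 + 45) = √14816 = 4*√926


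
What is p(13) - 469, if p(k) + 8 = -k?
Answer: -490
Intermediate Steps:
p(k) = -8 - k
p(13) - 469 = (-8 - 1*13) - 469 = (-8 - 13) - 469 = -21 - 469 = -490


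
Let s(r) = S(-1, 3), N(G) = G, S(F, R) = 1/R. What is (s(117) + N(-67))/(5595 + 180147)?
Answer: -100/278613 ≈ -0.00035892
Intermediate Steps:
s(r) = 1/3
(s(117) + N(-67))/(5595 + 180147) = (1/3 - 67)/(5595 + 180147) = -200/3/185742 = -200/3*1/185742 = -100/278613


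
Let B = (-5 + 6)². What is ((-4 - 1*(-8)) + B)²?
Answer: 25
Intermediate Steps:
B = 1 (B = 1² = 1)
((-4 - 1*(-8)) + B)² = ((-4 - 1*(-8)) + 1)² = ((-4 + 8) + 1)² = (4 + 1)² = 5² = 25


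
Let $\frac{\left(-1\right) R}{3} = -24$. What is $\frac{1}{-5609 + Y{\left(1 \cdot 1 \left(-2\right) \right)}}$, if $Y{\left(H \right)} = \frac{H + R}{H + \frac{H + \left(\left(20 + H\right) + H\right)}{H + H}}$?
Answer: $- \frac{11}{61839} \approx -0.00017788$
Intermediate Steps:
$R = 72$ ($R = \left(-3\right) \left(-24\right) = 72$)
$Y{\left(H \right)} = \frac{72 + H}{H + \frac{20 + 3 H}{2 H}}$ ($Y{\left(H \right)} = \frac{H + 72}{H + \frac{H + \left(\left(20 + H\right) + H\right)}{H + H}} = \frac{72 + H}{H + \frac{H + \left(20 + 2 H\right)}{2 H}} = \frac{72 + H}{H + \left(20 + 3 H\right) \frac{1}{2 H}} = \frac{72 + H}{H + \frac{20 + 3 H}{2 H}}$)
$\frac{1}{-5609 + Y{\left(1 \cdot 1 \left(-2\right) \right)}} = \frac{1}{-5609 + \frac{2 \cdot 1 \cdot 1 \left(-2\right) \left(72 + 1 \cdot 1 \left(-2\right)\right)}{20 + 2 \left(1 \cdot 1 \left(-2\right)\right)^{2} + 3 \cdot 1 \cdot 1 \left(-2\right)}} = \frac{1}{-5609 + \frac{2 \cdot 1 \left(-2\right) \left(72 + 1 \left(-2\right)\right)}{20 + 2 \left(1 \left(-2\right)\right)^{2} + 3 \cdot 1 \left(-2\right)}} = \frac{1}{-5609 + 2 \left(-2\right) \frac{1}{20 + 2 \left(-2\right)^{2} + 3 \left(-2\right)} \left(72 - 2\right)} = \frac{1}{-5609 + 2 \left(-2\right) \frac{1}{20 + 2 \cdot 4 - 6} \cdot 70} = \frac{1}{-5609 + 2 \left(-2\right) \frac{1}{20 + 8 - 6} \cdot 70} = \frac{1}{-5609 + 2 \left(-2\right) \frac{1}{22} \cdot 70} = \frac{1}{-5609 - \frac{140}{11}} = \frac{1}{- \frac{61839}{11}} = - \frac{11}{61839}$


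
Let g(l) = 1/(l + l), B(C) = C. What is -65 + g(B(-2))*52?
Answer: -78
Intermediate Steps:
g(l) = 1/(2*l)
-65 + g(B(-2))*52 = -65 + ((1/2)/(-2))*52 = -65 + ((1/2)*(-1/2))*52 = -65 - 1/4*52 = -65 - 13 = -78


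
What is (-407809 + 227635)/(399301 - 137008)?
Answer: -60058/87431 ≈ -0.68692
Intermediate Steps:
(-407809 + 227635)/(399301 - 137008) = -180174/262293 = -180174*1/262293 = -60058/87431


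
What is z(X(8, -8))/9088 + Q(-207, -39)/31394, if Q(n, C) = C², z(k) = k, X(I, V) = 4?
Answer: 1743553/35663584 ≈ 0.048889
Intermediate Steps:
z(X(8, -8))/9088 + Q(-207, -39)/31394 = 4/9088 + (-39)²/31394 = 4*(1/9088) + 1521*(1/31394) = 1/2272 + 1521/31394 = 1743553/35663584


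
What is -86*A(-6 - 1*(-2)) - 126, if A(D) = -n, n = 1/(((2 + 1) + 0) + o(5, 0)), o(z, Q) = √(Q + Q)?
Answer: -292/3 ≈ -97.333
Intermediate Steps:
o(z, Q) = √2*√Q (o(z, Q) = √(2*Q) = √2*√Q)
n = ⅓ (n = 1/(((2 + 1) + 0) + √2*√0) = 1/((3 + 0) + √2*0) = 1/(3 + 0) = 1/3 = ⅓ ≈ 0.33333)
A(D) = -⅓ (A(D) = -1*⅓ = -⅓)
-86*A(-6 - 1*(-2)) - 126 = -86*(-⅓) - 126 = 86/3 - 126 = -292/3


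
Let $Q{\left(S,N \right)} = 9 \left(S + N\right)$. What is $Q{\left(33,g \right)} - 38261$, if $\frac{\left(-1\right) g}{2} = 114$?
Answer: $-40016$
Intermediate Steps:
$g = -228$ ($g = \left(-2\right) 114 = -228$)
$Q{\left(S,N \right)} = 9 N + 9 S$ ($Q{\left(S,N \right)} = 9 \left(N + S\right) = 9 N + 9 S$)
$Q{\left(33,g \right)} - 38261 = \left(9 \left(-228\right) + 9 \cdot 33\right) - 38261 = \left(-2052 + 297\right) - 38261 = -1755 - 38261 = -40016$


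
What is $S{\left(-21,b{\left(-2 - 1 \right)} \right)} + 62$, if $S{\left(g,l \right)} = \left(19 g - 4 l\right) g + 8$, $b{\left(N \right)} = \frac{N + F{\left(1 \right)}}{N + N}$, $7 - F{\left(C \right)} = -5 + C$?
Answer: $8337$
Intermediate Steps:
$F{\left(C \right)} = 12 - C$ ($F{\left(C \right)} = 7 - \left(-5 + C\right) = 12 - C$)
$b{\left(N \right)} = \frac{11 + N}{2 N}$ ($b{\left(N \right)} = \frac{N + \left(12 - 1\right)}{N + N} = \frac{N + \left(12 - 1\right)}{2 N} = \left(N + 11\right) \frac{1}{2 N} = \left(11 + N\right) \frac{1}{2 N} = \frac{11 + N}{2 N}$)
$S{\left(g,l \right)} = 8 + g \left(- 4 l + 19 g\right)$ ($S{\left(g,l \right)} = \left(- 4 l + 19 g\right) g + 8 = g \left(- 4 l + 19 g\right) + 8 = 8 + g \left(- 4 l + 19 g\right)$)
$S{\left(-21,b{\left(-2 - 1 \right)} \right)} + 62 = \left(8 + 19 \left(-21\right)^{2} - - 84 \frac{11 - 3}{2 \left(-2 - 1\right)}\right) + 62 = \left(8 + 19 \cdot 441 - - 84 \frac{11 - 3}{2 \left(-2 - 1\right)}\right) + 62 = \left(8 + 8379 - - 84 \frac{11 - 3}{2 \left(-3\right)}\right) + 62 = \left(8 + 8379 - - 84 \cdot \frac{1}{2} \left(- \frac{1}{3}\right) 8\right) + 62 = \left(8 + 8379 - \left(-84\right) \left(- \frac{4}{3}\right)\right) + 62 = \left(8 + 8379 - 112\right) + 62 = 8275 + 62 = 8337$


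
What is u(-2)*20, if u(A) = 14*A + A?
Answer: -600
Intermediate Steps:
u(A) = 15*A
u(-2)*20 = (15*(-2))*20 = -30*20 = -600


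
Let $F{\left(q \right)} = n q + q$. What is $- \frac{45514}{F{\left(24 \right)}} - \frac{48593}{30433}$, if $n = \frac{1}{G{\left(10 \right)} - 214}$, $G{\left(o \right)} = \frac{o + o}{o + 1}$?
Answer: $- \frac{269633073887}{141391718} \approx -1907.0$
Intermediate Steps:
$G{\left(o \right)} = \frac{2 o}{1 + o}$
$n = - \frac{11}{2334}$ ($n = \frac{1}{2 \cdot 10 \frac{1}{1 + 10} - 214} = \frac{1}{2 \cdot 10 \cdot \frac{1}{11} - 214} = \frac{1}{\frac{20}{11} - 214} = \frac{1}{- \frac{2334}{11}} = - \frac{11}{2334} \approx -0.0047129$)
$F{\left(q \right)} = \frac{2323 q}{2334}$ ($F{\left(q \right)} = - \frac{11 q}{2334} + q = \frac{2323 q}{2334}$)
$- \frac{45514}{F{\left(24 \right)}} - \frac{48593}{30433} = - \frac{45514}{\frac{2323}{2334} \cdot 24} - \frac{48593}{30433} = - \frac{45514}{\frac{9292}{389}} - \frac{48593}{30433} = \left(-45514\right) \frac{389}{9292} - \frac{48593}{30433} = - \frac{8852473}{4646} - \frac{48593}{30433} = - \frac{269633073887}{141391718}$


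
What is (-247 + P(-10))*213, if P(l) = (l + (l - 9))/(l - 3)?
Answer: -677766/13 ≈ -52136.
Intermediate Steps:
P(l) = (-9 + 2*l)/(-3 + l) (P(l) = (l + (-9 + l))/(-3 + l) = (-9 + 2*l)/(-3 + l))
(-247 + P(-10))*213 = (-247 + (-9 + 2*(-10))/(-3 - 10))*213 = (-247 + (-9 - 20)/(-13))*213 = (-247 - 1/13*(-29))*213 = (-247 + 29/13)*213 = -3182/13*213 = -677766/13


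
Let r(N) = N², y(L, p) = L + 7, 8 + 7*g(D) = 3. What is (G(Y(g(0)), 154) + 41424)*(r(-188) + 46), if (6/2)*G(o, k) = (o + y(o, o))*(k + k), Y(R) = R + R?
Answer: 4443143720/3 ≈ 1.4810e+9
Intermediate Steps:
g(D) = -5/7 (g(D) = -8/7 + (⅐)*3 = -8/7 + 3/7 = -5/7)
y(L, p) = 7 + L
Y(R) = 2*R
G(o, k) = 2*k*(7 + 2*o)/3 (G(o, k) = ((o + (7 + o))*(k + k))/3 = ((7 + 2*o)*(2*k))/3 = (2*k*(7 + 2*o))/3 = 2*k*(7 + 2*o)/3)
(G(Y(g(0)), 154) + 41424)*(r(-188) + 46) = ((⅔)*154*(7 + 2*(2*(-5/7))) + 41424)*((-188)² + 46) = ((⅔)*154*(7 + 2*(-10/7)) + 41424)*(35344 + 46) = ((⅔)*154*(7 - 20/7) + 41424)*35390 = ((⅔)*154*(29/7) + 41424)*35390 = (1276/3 + 41424)*35390 = (125548/3)*35390 = 4443143720/3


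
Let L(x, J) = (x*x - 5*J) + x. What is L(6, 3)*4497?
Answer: 121419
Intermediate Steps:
L(x, J) = x + x² - 5*J (L(x, J) = (x² - 5*J) + x = x + x² - 5*J)
L(6, 3)*4497 = (6 + 6² - 5*3)*4497 = (6 + 36 - 15)*4497 = 27*4497 = 121419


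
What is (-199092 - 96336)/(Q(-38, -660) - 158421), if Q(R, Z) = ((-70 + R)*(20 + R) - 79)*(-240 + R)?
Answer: 295428/676891 ≈ 0.43645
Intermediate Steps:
Q(R, Z) = (-240 + R)*(-79 + (-70 + R)*(20 + R)) (Q(R, Z) = (-79 + (-70 + R)*(20 + R))*(-240 + R) = (-240 + R)*(-79 + (-70 + R)*(20 + R)))
(-199092 - 96336)/(Q(-38, -660) - 158421) = (-199092 - 96336)/((354960 + (-38)³ - 290*(-38)² + 10521*(-38)) - 158421) = -295428/((354960 - 54872 - 290*1444 - 399798) - 158421) = -295428/((354960 - 54872 - 418760 - 399798) - 158421) = -295428/(-518470 - 158421) = -295428/(-676891) = -295428*(-1/676891) = 295428/676891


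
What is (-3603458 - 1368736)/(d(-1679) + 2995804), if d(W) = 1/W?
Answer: -8348313726/5029954915 ≈ -1.6597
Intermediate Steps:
(-3603458 - 1368736)/(d(-1679) + 2995804) = (-3603458 - 1368736)/(1/(-1679) + 2995804) = -4972194/(-1/1679 + 2995804) = -4972194/5029954915/1679 = -4972194*1679/5029954915 = -8348313726/5029954915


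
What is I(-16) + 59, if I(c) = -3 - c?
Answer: 72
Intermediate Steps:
I(-16) + 59 = (-3 - 1*(-16)) + 59 = (-3 + 16) + 59 = 13 + 59 = 72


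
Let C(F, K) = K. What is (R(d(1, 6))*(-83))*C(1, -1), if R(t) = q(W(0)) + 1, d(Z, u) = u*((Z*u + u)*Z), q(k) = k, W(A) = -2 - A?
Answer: -83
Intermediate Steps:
d(Z, u) = Z*u*(u + Z*u) (d(Z, u) = u*((u + Z*u)*Z) = u*(Z*(u + Z*u)) = Z*u*(u + Z*u))
R(t) = -1 (R(t) = (-2 - 1*0) + 1 = (-2 + 0) + 1 = -2 + 1 = -1)
(R(d(1, 6))*(-83))*C(1, -1) = -1*(-83)*(-1) = 83*(-1) = -83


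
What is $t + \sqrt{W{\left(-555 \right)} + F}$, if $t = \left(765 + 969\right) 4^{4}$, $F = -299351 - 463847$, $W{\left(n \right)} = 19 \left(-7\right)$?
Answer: $443904 + i \sqrt{763331} \approx 4.439 \cdot 10^{5} + 873.69 i$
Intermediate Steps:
$W{\left(n \right)} = -133$
$F = -763198$ ($F = -299351 - 463847 = -763198$)
$t = 443904$ ($t = 1734 \cdot 256 = 443904$)
$t + \sqrt{W{\left(-555 \right)} + F} = 443904 + \sqrt{-133 - 763198} = 443904 + \sqrt{-763331} = 443904 + i \sqrt{763331}$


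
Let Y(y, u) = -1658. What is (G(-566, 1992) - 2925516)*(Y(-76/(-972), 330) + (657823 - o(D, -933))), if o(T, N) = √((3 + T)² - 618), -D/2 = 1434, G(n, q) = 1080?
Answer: -1918912547940 + 2924436*√8207607 ≈ -1.9105e+12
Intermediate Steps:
D = -2868 (D = -2*1434 = -2868)
o(T, N) = √(-618 + (3 + T)²)
(G(-566, 1992) - 2925516)*(Y(-76/(-972), 330) + (657823 - o(D, -933))) = (1080 - 2925516)*(-1658 + (657823 - √(-618 + (3 - 2868)²))) = -2924436*(-1658 + (657823 - √(-618 + (-2865)²))) = -2924436*(-1658 + (657823 - √(-618 + 8208225))) = -2924436*(-1658 + (657823 - √8207607)) = -2924436*(656165 - √8207607) = -1918912547940 + 2924436*√8207607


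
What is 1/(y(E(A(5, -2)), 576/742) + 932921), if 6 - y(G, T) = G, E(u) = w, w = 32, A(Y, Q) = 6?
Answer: 1/932895 ≈ 1.0719e-6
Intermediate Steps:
E(u) = 32
y(G, T) = 6 - G
1/(y(E(A(5, -2)), 576/742) + 932921) = 1/((6 - 1*32) + 932921) = 1/((6 - 32) + 932921) = 1/(-26 + 932921) = 1/932895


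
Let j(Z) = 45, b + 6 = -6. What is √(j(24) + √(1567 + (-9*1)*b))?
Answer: √(45 + 5*√67) ≈ 9.2697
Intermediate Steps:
b = -12 (b = -6 - 6 = -12)
√(j(24) + √(1567 + (-9*1)*b)) = √(45 + √(1567 - 9*1*(-12))) = √(45 + √(1567 - 9*(-12))) = √(45 + √(1567 + 108)) = √(45 + √1675) = √(45 + 5*√67)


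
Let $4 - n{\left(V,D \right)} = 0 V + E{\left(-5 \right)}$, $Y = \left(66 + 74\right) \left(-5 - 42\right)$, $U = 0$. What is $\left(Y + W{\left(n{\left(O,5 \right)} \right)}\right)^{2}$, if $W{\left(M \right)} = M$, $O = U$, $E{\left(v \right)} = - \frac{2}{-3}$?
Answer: $\frac{389272900}{9} \approx 4.3253 \cdot 10^{7}$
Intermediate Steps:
$E{\left(v \right)} = \frac{2}{3}$ ($E{\left(v \right)} = \left(-2\right) \left(- \frac{1}{3}\right) = \frac{2}{3}$)
$Y = -6580$ ($Y = 140 \left(-47\right) = -6580$)
$O = 0$
$n{\left(V,D \right)} = \frac{10}{3}$ ($n{\left(V,D \right)} = 4 - \left(0 V + \frac{2}{3}\right) = 4 - \left(0 + \frac{2}{3}\right) = 4 - \frac{2}{3} = \frac{10}{3}$)
$\left(Y + W{\left(n{\left(O,5 \right)} \right)}\right)^{2} = \left(-6580 + \frac{10}{3}\right)^{2} = \left(- \frac{19730}{3}\right)^{2} = \frac{389272900}{9}$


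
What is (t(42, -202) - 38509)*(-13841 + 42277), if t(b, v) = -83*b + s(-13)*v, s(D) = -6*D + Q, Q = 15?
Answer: -1728368516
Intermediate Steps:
s(D) = 15 - 6*D (s(D) = -6*D + 15 = 15 - 6*D)
t(b, v) = -83*b + 93*v (t(b, v) = -83*b + (15 - 6*(-13))*v = -83*b + (15 + 78)*v = -83*b + 93*v)
(t(42, -202) - 38509)*(-13841 + 42277) = ((-83*42 + 93*(-202)) - 38509)*(-13841 + 42277) = ((-3486 - 18786) - 38509)*28436 = (-22272 - 38509)*28436 = -60781*28436 = -1728368516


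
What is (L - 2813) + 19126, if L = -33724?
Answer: -17411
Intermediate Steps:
(L - 2813) + 19126 = (-33724 - 2813) + 19126 = -36537 + 19126 = -17411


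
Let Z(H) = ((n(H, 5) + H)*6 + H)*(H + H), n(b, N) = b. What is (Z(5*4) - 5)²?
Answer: 108056025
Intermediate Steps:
Z(H) = 26*H² (Z(H) = ((H + H)*6 + H)*(H + H) = ((2*H)*6 + H)*(2*H) = (12*H + H)*(2*H) = (13*H)*(2*H) = 26*H²)
(Z(5*4) - 5)² = (26*(5*4)² - 5)² = (26*20² - 5)² = (26*400 - 5)² = (10400 - 5)² = 10395² = 108056025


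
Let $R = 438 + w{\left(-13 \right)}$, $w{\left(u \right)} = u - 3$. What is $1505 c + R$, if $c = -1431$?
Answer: $-2153233$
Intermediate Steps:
$w{\left(u \right)} = -3 + u$ ($w{\left(u \right)} = u - 3 = -3 + u$)
$R = 422$ ($R = 438 - 16 = 422$)
$1505 c + R = 1505 \left(-1431\right) + 422 = -2153655 + 422 = -2153233$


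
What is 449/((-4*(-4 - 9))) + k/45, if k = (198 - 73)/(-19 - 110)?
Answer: 519989/60372 ≈ 8.6131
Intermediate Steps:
k = -125/129 (k = 125/(-129) = 125*(-1/129) = -125/129 ≈ -0.96899)
449/((-4*(-4 - 9))) + k/45 = 449/((-4*(-4 - 9))) - 125/129/45 = 449/((-4*(-13))) - 125/129*1/45 = 449/52 - 25/1161 = 519989/60372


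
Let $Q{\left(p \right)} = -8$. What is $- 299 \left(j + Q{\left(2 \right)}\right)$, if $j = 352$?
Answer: $-102856$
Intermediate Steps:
$- 299 \left(j + Q{\left(2 \right)}\right) = - 299 \left(352 - 8\right) = \left(-299\right) 344 = -102856$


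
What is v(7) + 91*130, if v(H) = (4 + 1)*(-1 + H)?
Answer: 11860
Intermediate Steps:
v(H) = -5 + 5*H (v(H) = 5*(-1 + H) = -5 + 5*H)
v(7) + 91*130 = (-5 + 5*7) + 91*130 = (-5 + 35) + 11830 = 30 + 11830 = 11860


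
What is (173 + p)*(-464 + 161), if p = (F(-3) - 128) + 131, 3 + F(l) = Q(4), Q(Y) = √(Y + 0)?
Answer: -53025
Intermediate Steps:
Q(Y) = √Y
F(l) = -1 (F(l) = -3 + √4 = -3 + 2 = -1)
p = 2 (p = (-1 - 128) + 131 = -129 + 131 = 2)
(173 + p)*(-464 + 161) = (173 + 2)*(-464 + 161) = 175*(-303) = -53025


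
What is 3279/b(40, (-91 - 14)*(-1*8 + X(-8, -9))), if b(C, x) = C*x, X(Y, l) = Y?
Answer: 1093/22400 ≈ 0.048795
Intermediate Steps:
3279/b(40, (-91 - 14)*(-1*8 + X(-8, -9))) = 3279/((40*((-91 - 14)*(-1*8 - 8)))) = 3279/((40*(-105*(-8 - 8)))) = 3279/((40*(-105*(-16)))) = 3279/((40*1680)) = 3279/67200 = 3279*(1/67200) = 1093/22400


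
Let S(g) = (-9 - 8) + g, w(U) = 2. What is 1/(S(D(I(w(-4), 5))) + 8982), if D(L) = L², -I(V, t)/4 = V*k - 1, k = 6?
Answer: 1/10901 ≈ 9.1735e-5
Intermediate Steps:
I(V, t) = 4 - 24*V (I(V, t) = -4*(V*6 - 1) = -4*(6*V - 1) = -4*(-1 + 6*V) = 4 - 24*V)
S(g) = -17 + g
1/(S(D(I(w(-4), 5))) + 8982) = 1/((-17 + (4 - 24*2)²) + 8982) = 1/((-17 + (4 - 48)²) + 8982) = 1/((-17 + (-44)²) + 8982) = 1/((-17 + 1936) + 8982) = 1/(1919 + 8982) = 1/10901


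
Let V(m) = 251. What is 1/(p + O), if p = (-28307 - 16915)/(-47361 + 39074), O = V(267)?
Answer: 8287/2125259 ≈ 0.0038993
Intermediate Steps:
O = 251
p = 45222/8287 (p = -45222/(-8287) = -45222*(-1/8287) = 45222/8287 ≈ 5.4570)
1/(p + O) = 1/(45222/8287 + 251) = 1/(2125259/8287) = 8287/2125259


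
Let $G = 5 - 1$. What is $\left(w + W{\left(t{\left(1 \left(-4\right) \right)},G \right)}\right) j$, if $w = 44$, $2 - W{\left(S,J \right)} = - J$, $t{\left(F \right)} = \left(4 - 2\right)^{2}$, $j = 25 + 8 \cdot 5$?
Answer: $3250$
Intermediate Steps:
$j = 65$ ($j = 25 + 40 = 65$)
$t{\left(F \right)} = 4$ ($t{\left(F \right)} = 2^{2} = 4$)
$G = 4$
$W{\left(S,J \right)} = 2 + J$ ($W{\left(S,J \right)} = 2 - - J = 2 + J$)
$\left(w + W{\left(t{\left(1 \left(-4\right) \right)},G \right)}\right) j = \left(44 + \left(2 + 4\right)\right) 65 = \left(44 + 6\right) 65 = 50 \cdot 65 = 3250$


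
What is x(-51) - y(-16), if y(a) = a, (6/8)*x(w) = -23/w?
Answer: 2540/153 ≈ 16.601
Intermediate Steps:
x(w) = -92/(3*w) (x(w) = 4*(-23/w)/3 = -92/(3*w))
x(-51) - y(-16) = -92/3/(-51) - 1*(-16) = -92/3*(-1/51) + 16 = 92/153 + 16 = 2540/153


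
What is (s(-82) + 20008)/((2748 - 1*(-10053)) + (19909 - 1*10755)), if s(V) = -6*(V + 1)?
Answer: 20494/21955 ≈ 0.93345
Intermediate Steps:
s(V) = -6 - 6*V (s(V) = -6*(1 + V) = -6 - 6*V)
(s(-82) + 20008)/((2748 - 1*(-10053)) + (19909 - 1*10755)) = ((-6 - 6*(-82)) + 20008)/((2748 - 1*(-10053)) + (19909 - 1*10755)) = ((-6 + 492) + 20008)/((2748 + 10053) + (19909 - 10755)) = (486 + 20008)/(12801 + 9154) = 20494/21955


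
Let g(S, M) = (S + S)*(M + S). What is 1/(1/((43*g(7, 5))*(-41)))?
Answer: -296184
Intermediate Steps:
g(S, M) = 2*S*(M + S) (g(S, M) = (2*S)*(M + S) = 2*S*(M + S))
1/(1/((43*g(7, 5))*(-41))) = 1/(1/((43*(2*7*(5 + 7)))*(-41))) = 1/(1/((43*(2*7*12))*(-41))) = 1/(1/((43*168)*(-41))) = 1/(1/(7224*(-41))) = 1/(1/(-296184)) = 1/(-1/296184) = -296184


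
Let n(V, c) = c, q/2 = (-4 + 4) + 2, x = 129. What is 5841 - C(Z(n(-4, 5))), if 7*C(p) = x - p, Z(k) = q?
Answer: 40762/7 ≈ 5823.1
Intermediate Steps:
q = 4 (q = 2*((-4 + 4) + 2) = 2*(0 + 2) = 2*2 = 4)
Z(k) = 4
C(p) = 129/7 - p/7 (C(p) = (129 - p)/7 = 129/7 - p/7)
5841 - C(Z(n(-4, 5))) = 5841 - (129/7 - ⅐*4) = 5841 - (129/7 - 4/7) = 5841 - 1*125/7 = 5841 - 125/7 = 40762/7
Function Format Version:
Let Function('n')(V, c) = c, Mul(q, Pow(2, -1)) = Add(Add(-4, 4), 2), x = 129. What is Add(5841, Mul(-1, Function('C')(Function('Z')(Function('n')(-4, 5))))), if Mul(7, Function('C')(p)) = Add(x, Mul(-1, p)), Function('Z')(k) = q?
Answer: Rational(40762, 7) ≈ 5823.1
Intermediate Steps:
q = 4 (q = Mul(2, Add(Add(-4, 4), 2)) = Mul(2, Add(0, 2)) = Mul(2, 2) = 4)
Function('Z')(k) = 4
Function('C')(p) = Add(Rational(129, 7), Mul(Rational(-1, 7), p)) (Function('C')(p) = Mul(Rational(1, 7), Add(129, Mul(-1, p))) = Add(Rational(129, 7), Mul(Rational(-1, 7), p)))
Add(5841, Mul(-1, Function('C')(Function('Z')(Function('n')(-4, 5))))) = Add(5841, Mul(-1, Add(Rational(129, 7), Mul(Rational(-1, 7), 4)))) = Add(5841, Mul(-1, Add(Rational(129, 7), Rational(-4, 7)))) = Add(5841, Mul(-1, Rational(125, 7))) = Add(5841, Rational(-125, 7)) = Rational(40762, 7)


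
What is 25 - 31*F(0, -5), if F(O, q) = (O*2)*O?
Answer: 25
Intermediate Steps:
F(O, q) = 2*O**2 (F(O, q) = (2*O)*O = 2*O**2)
25 - 31*F(0, -5) = 25 - 62*0**2 = 25 - 62*0 = 25 - 31*0 = 25 + 0 = 25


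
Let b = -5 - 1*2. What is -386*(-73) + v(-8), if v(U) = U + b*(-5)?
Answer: 28205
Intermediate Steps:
b = -7 (b = -5 - 2 = -7)
v(U) = 35 + U (v(U) = U - 7*(-5) = U + 35 = 35 + U)
-386*(-73) + v(-8) = -386*(-73) + (35 - 8) = 28178 + 27 = 28205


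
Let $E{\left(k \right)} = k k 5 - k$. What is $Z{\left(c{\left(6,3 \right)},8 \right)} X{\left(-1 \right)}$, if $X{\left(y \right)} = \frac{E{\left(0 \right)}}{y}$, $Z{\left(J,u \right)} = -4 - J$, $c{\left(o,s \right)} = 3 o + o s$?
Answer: $0$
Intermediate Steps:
$E{\left(k \right)} = - k + 5 k^{2}$ ($E{\left(k \right)} = k^{2} \cdot 5 - k = 5 k^{2} - k = - k + 5 k^{2}$)
$X{\left(y \right)} = 0$ ($X{\left(y \right)} = \frac{0 \left(-1 + 5 \cdot 0\right)}{y} = \frac{0 \left(-1 + 0\right)}{y} = \frac{0 \left(-1\right)}{y} = \frac{0}{y} = 0$)
$Z{\left(c{\left(6,3 \right)},8 \right)} X{\left(-1 \right)} = \left(-4 - 6 \left(3 + 3\right)\right) 0 = \left(-4 - 6 \cdot 6\right) 0 = \left(-4 - 36\right) 0 = \left(-40\right) 0 = 0$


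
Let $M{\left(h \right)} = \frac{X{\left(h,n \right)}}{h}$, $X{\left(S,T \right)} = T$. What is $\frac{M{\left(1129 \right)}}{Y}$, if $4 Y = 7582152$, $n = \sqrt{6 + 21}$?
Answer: $\frac{\sqrt{3}}{713354134} \approx 2.428 \cdot 10^{-9}$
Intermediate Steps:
$n = 3 \sqrt{3}$ ($n = \sqrt{27} = 3 \sqrt{3} \approx 5.1962$)
$Y = 1895538$ ($Y = \frac{1}{4} \cdot 7582152 = 1895538$)
$M{\left(h \right)} = \frac{3 \sqrt{3}}{h}$
$\frac{M{\left(1129 \right)}}{Y} = \frac{3 \sqrt{3} \cdot \frac{1}{1129}}{1895538} = 3 \sqrt{3} \cdot \frac{1}{1129} \cdot \frac{1}{1895538} = \frac{3 \sqrt{3}}{1129} \cdot \frac{1}{1895538} = \frac{\sqrt{3}}{713354134}$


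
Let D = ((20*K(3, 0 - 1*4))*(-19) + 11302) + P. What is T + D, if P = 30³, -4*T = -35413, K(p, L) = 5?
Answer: 181021/4 ≈ 45255.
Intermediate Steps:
T = 35413/4 (T = -¼*(-35413) = 35413/4 ≈ 8853.3)
P = 27000
D = 36402 (D = ((20*5)*(-19) + 11302) + 27000 = (100*(-19) + 11302) + 27000 = (-1900 + 11302) + 27000 = 9402 + 27000 = 36402)
T + D = 35413/4 + 36402 = 181021/4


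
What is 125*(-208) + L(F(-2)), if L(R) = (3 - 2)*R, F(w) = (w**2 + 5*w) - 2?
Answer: -26008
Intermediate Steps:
F(w) = -2 + w**2 + 5*w
L(R) = R (L(R) = 1*R = R)
125*(-208) + L(F(-2)) = 125*(-208) + (-2 + (-2)**2 + 5*(-2)) = -26000 + (-2 + 4 - 10) = -26000 - 8 = -26008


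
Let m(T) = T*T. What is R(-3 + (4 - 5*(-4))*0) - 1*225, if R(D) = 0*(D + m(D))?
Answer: -225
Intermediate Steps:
m(T) = T²
R(D) = 0 (R(D) = 0*(D + D²) = 0)
R(-3 + (4 - 5*(-4))*0) - 1*225 = 0 - 1*225 = 0 - 225 = -225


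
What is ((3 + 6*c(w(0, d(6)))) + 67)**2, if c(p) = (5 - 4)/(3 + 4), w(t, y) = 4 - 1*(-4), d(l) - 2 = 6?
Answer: 246016/49 ≈ 5020.7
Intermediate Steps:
d(l) = 8 (d(l) = 2 + 6 = 8)
w(t, y) = 8 (w(t, y) = 4 + 4 = 8)
c(p) = 1/7
((3 + 6*c(w(0, d(6)))) + 67)**2 = ((3 + 6*(1/7)) + 67)**2 = ((3 + 6/7) + 67)**2 = (27/7 + 67)**2 = (496/7)**2 = 246016/49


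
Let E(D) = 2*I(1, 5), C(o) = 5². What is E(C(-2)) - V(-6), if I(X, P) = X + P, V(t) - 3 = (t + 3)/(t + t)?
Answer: 35/4 ≈ 8.7500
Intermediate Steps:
C(o) = 25
V(t) = 3 + (3 + t)/(2*t) (V(t) = 3 + (t + 3)/(t + t) = 3 + (3 + t)/((2*t)) = 3 + (3 + t)*(1/(2*t)) = 3 + (3 + t)/(2*t))
I(X, P) = P + X
E(D) = 12 (E(D) = 2*(5 + 1) = 2*6 = 12)
E(C(-2)) - V(-6) = 12 - (3 + 7*(-6))/(2*(-6)) = 12 - (-1)*(3 - 42)/(2*6) = 12 - (-1)*(-39)/(2*6) = 12 - 1*13/4 = 12 - 13/4 = 35/4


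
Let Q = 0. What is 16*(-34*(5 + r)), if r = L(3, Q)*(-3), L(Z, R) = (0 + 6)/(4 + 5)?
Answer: -1632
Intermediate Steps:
L(Z, R) = ⅔ (L(Z, R) = 6/9 = 6*(⅑) = ⅔)
r = -2 (r = (⅔)*(-3) = -2)
16*(-34*(5 + r)) = 16*(-34*(5 - 2)) = 16*(-34*3) = 16*(-102) = -1632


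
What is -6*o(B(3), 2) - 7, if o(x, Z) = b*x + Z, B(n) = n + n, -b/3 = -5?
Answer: -559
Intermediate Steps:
b = 15 (b = -3*(-5) = 15)
B(n) = 2*n
o(x, Z) = Z + 15*x (o(x, Z) = 15*x + Z = Z + 15*x)
-6*o(B(3), 2) - 7 = -6*(2 + 15*(2*3)) - 7 = -6*(2 + 15*6) - 7 = -6*(2 + 90) - 7 = -6*92 - 7 = -552 - 7 = -559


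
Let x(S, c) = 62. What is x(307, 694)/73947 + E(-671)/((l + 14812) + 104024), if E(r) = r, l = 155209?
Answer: -32627647/20264805615 ≈ -0.0016101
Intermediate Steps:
x(307, 694)/73947 + E(-671)/((l + 14812) + 104024) = 62/73947 - 671/((155209 + 14812) + 104024) = 62*(1/73947) - 671/(170021 + 104024) = 62/73947 - 671/274045 = -32627647/20264805615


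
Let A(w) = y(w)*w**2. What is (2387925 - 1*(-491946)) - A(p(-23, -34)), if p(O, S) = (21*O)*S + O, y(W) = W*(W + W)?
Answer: -144643678872508931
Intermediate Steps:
y(W) = 2*W**2 (y(W) = W*(2*W) = 2*W**2)
p(O, S) = O + 21*O*S (p(O, S) = 21*O*S + O = O + 21*O*S)
A(w) = 2*w**4 (A(w) = (2*w**2)*w**2 = 2*w**4)
(2387925 - 1*(-491946)) - A(p(-23, -34)) = (2387925 - 1*(-491946)) - 2*(-23*(1 + 21*(-34)))**4 = (2387925 + 491946) - 2*(-23*(1 - 714))**4 = 2879871 - 2*(-23*(-713))**4 = 2879871 - 2*16399**4 = 2879871 - 2*72321839437694401 = 2879871 - 1*144643678875388802 = 2879871 - 144643678875388802 = -144643678872508931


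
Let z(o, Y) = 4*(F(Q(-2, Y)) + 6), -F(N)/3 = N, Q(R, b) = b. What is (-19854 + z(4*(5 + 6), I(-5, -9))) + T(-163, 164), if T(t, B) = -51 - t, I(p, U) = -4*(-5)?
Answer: -19958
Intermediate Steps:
F(N) = -3*N
I(p, U) = 20
z(o, Y) = 24 - 12*Y (z(o, Y) = 4*(-3*Y + 6) = 4*(6 - 3*Y) = 24 - 12*Y)
(-19854 + z(4*(5 + 6), I(-5, -9))) + T(-163, 164) = (-19854 + (24 - 12*20)) + (-51 - 1*(-163)) = (-19854 + (24 - 240)) + (-51 + 163) = (-19854 - 216) + 112 = -20070 + 112 = -19958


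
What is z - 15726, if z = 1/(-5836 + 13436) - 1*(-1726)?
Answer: -106399999/7600 ≈ -14000.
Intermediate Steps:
z = 13117601/7600 (z = 1/7600 + 1726 = 13117601/7600 ≈ 1726.0)
z - 15726 = 13117601/7600 - 15726 = -106399999/7600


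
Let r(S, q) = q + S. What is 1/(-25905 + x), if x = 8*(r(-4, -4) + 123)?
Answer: -1/24985 ≈ -4.0024e-5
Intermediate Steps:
r(S, q) = S + q
x = 920 (x = 8*((-4 - 4) + 123) = 8*(-8 + 123) = 8*115 = 920)
1/(-25905 + x) = 1/(-25905 + 920) = 1/(-24985) = -1/24985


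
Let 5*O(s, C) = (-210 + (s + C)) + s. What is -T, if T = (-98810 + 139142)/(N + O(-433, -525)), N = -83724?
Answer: 201660/420221 ≈ 0.47989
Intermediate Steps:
O(s, C) = -42 + C/5 + 2*s/5 (O(s, C) = ((-210 + (s + C)) + s)/5 = ((-210 + (C + s)) + s)/5 = ((-210 + C + s) + s)/5 = (-210 + C + 2*s)/5 = -42 + C/5 + 2*s/5)
T = -201660/420221 (T = (-98810 + 139142)/(-83724 + (-42 + (⅕)*(-525) + (⅖)*(-433))) = 40332/(-83724 + (-42 - 105 - 866/5)) = 40332/(-83724 - 1601/5) = 40332/(-420221/5) = 40332*(-5/420221) = -201660/420221 ≈ -0.47989)
-T = -1*(-201660/420221) = 201660/420221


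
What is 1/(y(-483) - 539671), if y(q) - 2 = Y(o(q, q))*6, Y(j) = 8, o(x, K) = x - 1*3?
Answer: -1/539621 ≈ -1.8532e-6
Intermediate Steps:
o(x, K) = -3 + x (o(x, K) = x - 3 = -3 + x)
y(q) = 50 (y(q) = 2 + 8*6 = 2 + 48 = 50)
1/(y(-483) - 539671) = 1/(50 - 539671) = 1/(-539621) = -1/539621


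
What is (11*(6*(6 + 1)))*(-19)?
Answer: -8778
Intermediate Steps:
(11*(6*(6 + 1)))*(-19) = (11*(6*7))*(-19) = (11*42)*(-19) = 462*(-19) = -8778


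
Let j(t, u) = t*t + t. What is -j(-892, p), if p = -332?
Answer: -794772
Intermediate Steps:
j(t, u) = t + t² (j(t, u) = t² + t = t + t²)
-j(-892, p) = -(-892)*(1 - 892) = -(-892)*(-891) = -1*794772 = -794772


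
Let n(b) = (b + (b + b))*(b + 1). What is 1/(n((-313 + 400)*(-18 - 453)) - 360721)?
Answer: 1/5036859935 ≈ 1.9854e-10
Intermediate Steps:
n(b) = 3*b*(1 + b) (n(b) = (b + 2*b)*(1 + b) = (3*b)*(1 + b) = 3*b*(1 + b))
1/(n((-313 + 400)*(-18 - 453)) - 360721) = 1/(3*((-313 + 400)*(-18 - 453))*(1 + (-313 + 400)*(-18 - 453)) - 360721) = 1/(3*(87*(-471))*(1 + 87*(-471)) - 360721) = 1/(3*(-40977)*(1 - 40977) - 360721) = 1/(3*(-40977)*(-40976) - 360721) = 1/(5037220656 - 360721) = 1/5036859935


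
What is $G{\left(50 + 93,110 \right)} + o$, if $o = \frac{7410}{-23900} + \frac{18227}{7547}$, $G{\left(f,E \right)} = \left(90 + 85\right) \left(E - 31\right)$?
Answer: $\frac{249404057453}{18037330} \approx 13827.0$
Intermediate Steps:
$G{\left(f,E \right)} = -5425 + 175 E$ ($G{\left(f,E \right)} = 175 \left(-31 + E\right) = -5425 + 175 E$)
$o = \frac{37970203}{18037330}$ ($o = 7410 \left(- \frac{1}{23900}\right) + 18227 \cdot \frac{1}{7547} = - \frac{741}{2390} + \frac{18227}{7547} = \frac{37970203}{18037330} \approx 2.1051$)
$G{\left(50 + 93,110 \right)} + o = \left(-5425 + 175 \cdot 110\right) + \frac{37970203}{18037330} = \left(-5425 + 19250\right) + \frac{37970203}{18037330} = 13825 + \frac{37970203}{18037330} = \frac{249404057453}{18037330}$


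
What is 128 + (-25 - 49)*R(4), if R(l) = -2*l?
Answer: 720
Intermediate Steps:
128 + (-25 - 49)*R(4) = 128 + (-25 - 49)*(-2*4) = 128 - 74*(-8) = 128 + 592 = 720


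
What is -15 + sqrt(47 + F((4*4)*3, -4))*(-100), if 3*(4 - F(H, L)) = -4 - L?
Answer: -15 - 100*sqrt(51) ≈ -729.14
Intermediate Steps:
F(H, L) = 16/3 + L/3 (F(H, L) = 4 - (-4 - L)/3 = 4 + (4/3 + L/3) = 16/3 + L/3)
-15 + sqrt(47 + F((4*4)*3, -4))*(-100) = -15 + sqrt(47 + (16/3 + (1/3)*(-4)))*(-100) = -15 + sqrt(47 + (16/3 - 4/3))*(-100) = -15 + sqrt(47 + 4)*(-100) = -15 + sqrt(51)*(-100) = -15 - 100*sqrt(51)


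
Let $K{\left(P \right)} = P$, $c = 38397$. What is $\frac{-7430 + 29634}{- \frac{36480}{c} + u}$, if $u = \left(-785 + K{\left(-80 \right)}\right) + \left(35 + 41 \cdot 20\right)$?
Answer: $- \frac{142094498}{70075} \approx -2027.7$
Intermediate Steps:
$u = -10$ ($u = \left(-785 - 80\right) + \left(35 + 41 \cdot 20\right) = -865 + \left(35 + 820\right) = -865 + 855 = -10$)
$\frac{-7430 + 29634}{- \frac{36480}{c} + u} = \frac{-7430 + 29634}{- \frac{36480}{38397} - 10} = \frac{22204}{\left(-36480\right) \frac{1}{38397} - 10} = \frac{22204}{- \frac{12160}{12799} - 10} = \frac{22204}{- \frac{140150}{12799}} = 22204 \left(- \frac{12799}{140150}\right) = - \frac{142094498}{70075}$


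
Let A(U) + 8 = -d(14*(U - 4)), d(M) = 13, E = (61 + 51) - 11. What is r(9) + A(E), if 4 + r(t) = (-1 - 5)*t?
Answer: -79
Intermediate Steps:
r(t) = -4 - 6*t (r(t) = -4 + (-1 - 5)*t = -4 - 6*t)
E = 101 (E = 112 - 11 = 101)
A(U) = -21 (A(U) = -8 - 1*13 = -8 - 13 = -21)
r(9) + A(E) = (-4 - 6*9) - 21 = (-4 - 54) - 21 = -58 - 21 = -79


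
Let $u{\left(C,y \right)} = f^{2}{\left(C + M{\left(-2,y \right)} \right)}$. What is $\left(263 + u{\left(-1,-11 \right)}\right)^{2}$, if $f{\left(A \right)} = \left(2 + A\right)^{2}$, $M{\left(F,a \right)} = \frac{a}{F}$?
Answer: $\frac{1073807361}{256} \approx 4.1946 \cdot 10^{6}$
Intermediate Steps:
$u{\left(C,y \right)} = \left(2 + C - \frac{y}{2}\right)^{4}$ ($u{\left(C,y \right)} = \left(\left(2 + \left(C + \frac{y}{-2}\right)\right)^{2}\right)^{2} = \left(\left(2 + \left(C + y \left(- \frac{1}{2}\right)\right)\right)^{2}\right)^{2} = \left(\left(2 + \left(C - \frac{y}{2}\right)\right)^{2}\right)^{2} = \left(\left(2 + C - \frac{y}{2}\right)^{2}\right)^{2} = \left(2 + C - \frac{y}{2}\right)^{4}$)
$\left(263 + u{\left(-1,-11 \right)}\right)^{2} = \left(263 + \frac{\left(4 - -11 + 2 \left(-1\right)\right)^{4}}{16}\right)^{2} = \left(263 + \frac{\left(4 + 11 - 2\right)^{4}}{16}\right)^{2} = \left(263 + \frac{13^{4}}{16}\right)^{2} = \left(263 + \frac{1}{16} \cdot 28561\right)^{2} = \left(263 + \frac{28561}{16}\right)^{2} = \left(\frac{32769}{16}\right)^{2} = \frac{1073807361}{256}$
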